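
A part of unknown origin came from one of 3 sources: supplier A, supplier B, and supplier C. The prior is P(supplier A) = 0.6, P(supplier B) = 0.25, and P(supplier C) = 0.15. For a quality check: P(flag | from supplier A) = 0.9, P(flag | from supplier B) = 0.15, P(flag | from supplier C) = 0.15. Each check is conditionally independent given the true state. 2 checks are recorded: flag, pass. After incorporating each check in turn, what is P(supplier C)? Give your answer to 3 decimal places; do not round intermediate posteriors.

After 'flag': normaliser = 0.9·0.6000 + 0.15·0.2500 + 0.15·0.1500; P(supplier A) ≈ 0.9000, P(supplier B) ≈ 0.0625, P(supplier C) ≈ 0.0375
After 'pass': normaliser = 0.1·0.9000 + 0.85·0.0625 + 0.85·0.0375; P(supplier A) ≈ 0.5143, P(supplier B) ≈ 0.3036, P(supplier C) ≈ 0.1821

0.182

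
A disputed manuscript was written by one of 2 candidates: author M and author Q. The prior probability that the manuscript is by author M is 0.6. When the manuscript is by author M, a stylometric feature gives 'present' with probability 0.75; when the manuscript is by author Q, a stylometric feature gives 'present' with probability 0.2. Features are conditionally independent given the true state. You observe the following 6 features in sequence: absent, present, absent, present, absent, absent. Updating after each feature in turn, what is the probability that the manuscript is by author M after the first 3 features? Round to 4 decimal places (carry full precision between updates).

After 'absent': P(author M) = 0.25·0.6000 / (0.25·0.6000 + 0.8·0.4000) ≈ 0.3191
After 'present': P(author M) = 0.75·0.3191 / (0.75·0.3191 + 0.2·0.6809) ≈ 0.6374
After 'absent': P(author M) = 0.25·0.6374 / (0.25·0.6374 + 0.8·0.3626) ≈ 0.3546

0.3546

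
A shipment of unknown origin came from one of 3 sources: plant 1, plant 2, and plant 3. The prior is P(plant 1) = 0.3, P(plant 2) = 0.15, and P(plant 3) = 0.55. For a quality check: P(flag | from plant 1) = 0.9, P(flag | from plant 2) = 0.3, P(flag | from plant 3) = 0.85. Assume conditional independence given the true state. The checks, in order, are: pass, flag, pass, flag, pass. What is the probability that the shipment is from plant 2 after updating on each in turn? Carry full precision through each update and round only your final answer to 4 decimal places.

0.7451

After 'pass': normaliser = 0.1·0.3000 + 0.7·0.1500 + 0.15·0.5500; P(plant 1) ≈ 0.1379, P(plant 2) ≈ 0.4828, P(plant 3) ≈ 0.3793
After 'flag': normaliser = 0.9·0.1379 + 0.3·0.4828 + 0.85·0.3793; P(plant 1) ≈ 0.2099, P(plant 2) ≈ 0.2449, P(plant 3) ≈ 0.5452
After 'pass': normaliser = 0.1·0.2099 + 0.7·0.2449 + 0.15·0.5452; P(plant 1) ≈ 0.0766, P(plant 2) ≈ 0.6252, P(plant 3) ≈ 0.2982
After 'flag': normaliser = 0.9·0.0766 + 0.3·0.6252 + 0.85·0.2982; P(plant 1) ≈ 0.1351, P(plant 2) ≈ 0.3678, P(plant 3) ≈ 0.4971
After 'pass': normaliser = 0.1·0.1351 + 0.7·0.3678 + 0.15·0.4971; P(plant 1) ≈ 0.0391, P(plant 2) ≈ 0.7451, P(plant 3) ≈ 0.2158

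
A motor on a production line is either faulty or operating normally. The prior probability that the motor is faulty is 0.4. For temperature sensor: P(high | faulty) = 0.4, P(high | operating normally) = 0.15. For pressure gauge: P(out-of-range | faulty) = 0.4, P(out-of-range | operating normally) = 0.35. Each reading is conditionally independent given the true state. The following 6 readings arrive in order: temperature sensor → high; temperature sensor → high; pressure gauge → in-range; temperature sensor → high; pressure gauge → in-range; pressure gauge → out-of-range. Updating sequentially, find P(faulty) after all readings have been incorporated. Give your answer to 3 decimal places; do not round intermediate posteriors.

0.925

After temperature sensor='high': P(faulty) = 0.4·0.4000 / (0.4·0.4000 + 0.15·0.6000) ≈ 0.6400
After temperature sensor='high': P(faulty) = 0.4·0.6400 / (0.4·0.6400 + 0.15·0.3600) ≈ 0.8258
After pressure gauge='in-range': P(faulty) = 0.6·0.8258 / (0.6·0.8258 + 0.65·0.1742) ≈ 0.8140
After temperature sensor='high': P(faulty) = 0.4·0.8140 / (0.4·0.8140 + 0.15·0.1860) ≈ 0.9211
After pressure gauge='in-range': P(faulty) = 0.6·0.9211 / (0.6·0.9211 + 0.65·0.0789) ≈ 0.9151
After pressure gauge='out-of-range': P(faulty) = 0.4·0.9151 / (0.4·0.9151 + 0.35·0.0849) ≈ 0.9249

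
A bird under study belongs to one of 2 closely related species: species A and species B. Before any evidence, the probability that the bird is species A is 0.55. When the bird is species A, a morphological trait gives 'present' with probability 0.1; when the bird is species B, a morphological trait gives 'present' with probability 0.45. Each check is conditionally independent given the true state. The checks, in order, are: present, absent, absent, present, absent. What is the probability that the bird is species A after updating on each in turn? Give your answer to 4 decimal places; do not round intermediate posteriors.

0.2092

After 'present': P(species A) = 0.1·0.5500 / (0.1·0.5500 + 0.45·0.4500) ≈ 0.2136
After 'absent': P(species A) = 0.9·0.2136 / (0.9·0.2136 + 0.55·0.7864) ≈ 0.3077
After 'absent': P(species A) = 0.9·0.3077 / (0.9·0.3077 + 0.55·0.6923) ≈ 0.4211
After 'present': P(species A) = 0.1·0.4211 / (0.1·0.4211 + 0.45·0.5789) ≈ 0.1391
After 'absent': P(species A) = 0.9·0.1391 / (0.9·0.1391 + 0.55·0.8609) ≈ 0.2092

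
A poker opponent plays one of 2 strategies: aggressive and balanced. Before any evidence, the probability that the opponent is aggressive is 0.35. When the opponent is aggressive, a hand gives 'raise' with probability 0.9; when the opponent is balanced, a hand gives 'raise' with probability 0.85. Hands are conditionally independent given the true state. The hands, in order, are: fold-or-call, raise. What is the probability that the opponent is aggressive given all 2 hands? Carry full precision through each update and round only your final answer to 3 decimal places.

0.275

After 'fold-or-call': P(aggressive) = 0.1·0.3500 / (0.1·0.3500 + 0.15·0.6500) ≈ 0.2642
After 'raise': P(aggressive) = 0.9·0.2642 / (0.9·0.2642 + 0.85·0.7358) ≈ 0.2754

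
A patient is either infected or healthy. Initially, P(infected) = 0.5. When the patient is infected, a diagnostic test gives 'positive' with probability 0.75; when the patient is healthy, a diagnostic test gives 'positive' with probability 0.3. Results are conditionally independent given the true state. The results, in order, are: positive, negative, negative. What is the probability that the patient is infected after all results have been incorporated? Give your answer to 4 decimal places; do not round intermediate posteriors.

0.2418

After 'positive': P(infected) = 0.75·0.5000 / (0.75·0.5000 + 0.3·0.5000) ≈ 0.7143
After 'negative': P(infected) = 0.25·0.7143 / (0.25·0.7143 + 0.7·0.2857) ≈ 0.4717
After 'negative': P(infected) = 0.25·0.4717 / (0.25·0.4717 + 0.7·0.5283) ≈ 0.2418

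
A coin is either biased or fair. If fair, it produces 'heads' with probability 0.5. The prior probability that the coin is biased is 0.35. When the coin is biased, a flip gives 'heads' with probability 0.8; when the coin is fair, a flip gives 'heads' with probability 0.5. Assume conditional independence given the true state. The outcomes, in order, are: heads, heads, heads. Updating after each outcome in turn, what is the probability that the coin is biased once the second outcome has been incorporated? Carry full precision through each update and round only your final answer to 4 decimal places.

After 'heads': P(biased) = 0.8·0.3500 / (0.8·0.3500 + 0.5·0.6500) ≈ 0.4628
After 'heads': P(biased) = 0.8·0.4628 / (0.8·0.4628 + 0.5·0.5372) ≈ 0.5796

0.5796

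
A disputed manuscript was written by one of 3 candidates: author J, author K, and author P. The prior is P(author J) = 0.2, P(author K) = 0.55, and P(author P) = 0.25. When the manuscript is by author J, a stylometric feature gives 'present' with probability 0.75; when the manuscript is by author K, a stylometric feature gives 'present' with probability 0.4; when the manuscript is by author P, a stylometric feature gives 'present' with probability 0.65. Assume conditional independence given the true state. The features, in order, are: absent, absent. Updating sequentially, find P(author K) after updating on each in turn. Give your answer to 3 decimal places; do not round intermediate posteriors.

0.821

After 'absent': normaliser = 0.25·0.2000 + 0.6·0.5500 + 0.35·0.2500; P(author J) ≈ 0.1070, P(author K) ≈ 0.7059, P(author P) ≈ 0.1872
After 'absent': normaliser = 0.25·0.1070 + 0.6·0.7059 + 0.35·0.1872; P(author J) ≈ 0.0518, P(author K) ≈ 0.8212, P(author P) ≈ 0.1270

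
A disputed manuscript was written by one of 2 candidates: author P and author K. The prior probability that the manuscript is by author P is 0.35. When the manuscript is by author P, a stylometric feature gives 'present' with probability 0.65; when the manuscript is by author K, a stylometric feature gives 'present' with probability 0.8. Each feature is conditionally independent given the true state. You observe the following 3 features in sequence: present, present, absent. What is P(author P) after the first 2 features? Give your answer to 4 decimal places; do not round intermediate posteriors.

After 'present': P(author P) = 0.65·0.3500 / (0.65·0.3500 + 0.8·0.6500) ≈ 0.3043
After 'present': P(author P) = 0.65·0.3043 / (0.65·0.3043 + 0.8·0.6957) ≈ 0.2622

0.2622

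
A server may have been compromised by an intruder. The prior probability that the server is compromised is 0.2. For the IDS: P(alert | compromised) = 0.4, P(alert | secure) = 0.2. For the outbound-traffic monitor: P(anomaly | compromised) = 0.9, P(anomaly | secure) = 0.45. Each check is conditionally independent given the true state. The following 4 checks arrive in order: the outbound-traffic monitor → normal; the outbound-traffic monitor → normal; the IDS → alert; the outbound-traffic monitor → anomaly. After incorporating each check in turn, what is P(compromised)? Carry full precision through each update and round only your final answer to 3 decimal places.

0.032

Each posterior becomes the prior for the next update.
After the outbound-traffic monitor='normal': P(compromised) = 0.1·0.2000 / (0.1·0.2000 + 0.55·0.8000) ≈ 0.0435
After the outbound-traffic monitor='normal': P(compromised) = 0.1·0.0435 / (0.1·0.0435 + 0.55·0.9565) ≈ 0.0082
After the IDS='alert': P(compromised) = 0.4·0.0082 / (0.4·0.0082 + 0.2·0.9918) ≈ 0.0163
After the outbound-traffic monitor='anomaly': P(compromised) = 0.9·0.0163 / (0.9·0.0163 + 0.45·0.9837) ≈ 0.0320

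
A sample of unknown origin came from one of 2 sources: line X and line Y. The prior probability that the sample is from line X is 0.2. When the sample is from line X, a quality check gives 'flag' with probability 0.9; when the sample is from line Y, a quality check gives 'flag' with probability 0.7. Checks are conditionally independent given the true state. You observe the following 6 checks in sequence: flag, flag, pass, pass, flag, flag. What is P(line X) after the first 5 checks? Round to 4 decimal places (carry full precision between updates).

0.0557

Apply Bayes' rule sequentially, carrying P(line X) forward.
After 'flag': P(line X) = 0.9·0.2000 / (0.9·0.2000 + 0.7·0.8000) ≈ 0.2432
After 'flag': P(line X) = 0.9·0.2432 / (0.9·0.2432 + 0.7·0.7568) ≈ 0.2924
After 'pass': P(line X) = 0.1·0.2924 / (0.1·0.2924 + 0.3·0.7076) ≈ 0.1211
After 'pass': P(line X) = 0.1·0.1211 / (0.1·0.1211 + 0.3·0.8789) ≈ 0.0439
After 'flag': P(line X) = 0.9·0.0439 / (0.9·0.0439 + 0.7·0.9561) ≈ 0.0557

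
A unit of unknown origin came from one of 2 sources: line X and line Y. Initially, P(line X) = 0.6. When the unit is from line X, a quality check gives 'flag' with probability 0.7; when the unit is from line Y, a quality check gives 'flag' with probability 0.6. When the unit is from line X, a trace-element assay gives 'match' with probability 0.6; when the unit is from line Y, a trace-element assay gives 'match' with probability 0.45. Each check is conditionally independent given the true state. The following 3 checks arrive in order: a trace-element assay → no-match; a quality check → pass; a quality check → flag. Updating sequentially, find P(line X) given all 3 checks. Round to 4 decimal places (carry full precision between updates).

0.4884

Apply Bayes' rule sequentially, carrying P(line X) forward.
After a trace-element assay='no-match': P(line X) = 0.4·0.6000 / (0.4·0.6000 + 0.55·0.4000) ≈ 0.5217
After a quality check='pass': P(line X) = 0.3·0.5217 / (0.3·0.5217 + 0.4·0.4783) ≈ 0.4500
After a quality check='flag': P(line X) = 0.7·0.4500 / (0.7·0.4500 + 0.6·0.5500) ≈ 0.4884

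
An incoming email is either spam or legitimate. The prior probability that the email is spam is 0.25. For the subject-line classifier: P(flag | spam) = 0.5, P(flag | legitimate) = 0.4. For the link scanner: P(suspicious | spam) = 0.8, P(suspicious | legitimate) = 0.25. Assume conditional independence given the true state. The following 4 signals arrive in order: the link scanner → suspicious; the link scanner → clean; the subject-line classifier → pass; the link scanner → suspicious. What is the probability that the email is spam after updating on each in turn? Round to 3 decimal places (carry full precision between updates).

0.431

Apply Bayes' rule sequentially, carrying P(spam) forward.
After the link scanner='suspicious': P(spam) = 0.8·0.2500 / (0.8·0.2500 + 0.25·0.7500) ≈ 0.5161
After the link scanner='clean': P(spam) = 0.2·0.5161 / (0.2·0.5161 + 0.75·0.4839) ≈ 0.2215
After the subject-line classifier='pass': P(spam) = 0.5·0.2215 / (0.5·0.2215 + 0.6·0.7785) ≈ 0.1916
After the link scanner='suspicious': P(spam) = 0.8·0.1916 / (0.8·0.1916 + 0.25·0.8084) ≈ 0.4313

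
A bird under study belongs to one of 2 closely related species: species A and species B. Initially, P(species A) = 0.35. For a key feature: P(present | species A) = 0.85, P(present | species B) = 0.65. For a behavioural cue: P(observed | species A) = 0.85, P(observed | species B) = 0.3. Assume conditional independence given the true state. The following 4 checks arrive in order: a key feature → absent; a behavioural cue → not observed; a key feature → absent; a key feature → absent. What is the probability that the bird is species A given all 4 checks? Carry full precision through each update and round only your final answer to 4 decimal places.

Each posterior becomes the prior for the next update.
After a key feature='absent': P(species A) = 0.15·0.3500 / (0.15·0.3500 + 0.35·0.6500) ≈ 0.1875
After a behavioural cue='not observed': P(species A) = 0.15·0.1875 / (0.15·0.1875 + 0.7·0.8125) ≈ 0.0471
After a key feature='absent': P(species A) = 0.15·0.0471 / (0.15·0.0471 + 0.35·0.9529) ≈ 0.0208
After a key feature='absent': P(species A) = 0.15·0.0208 / (0.15·0.0208 + 0.35·0.9792) ≈ 0.0090

0.0090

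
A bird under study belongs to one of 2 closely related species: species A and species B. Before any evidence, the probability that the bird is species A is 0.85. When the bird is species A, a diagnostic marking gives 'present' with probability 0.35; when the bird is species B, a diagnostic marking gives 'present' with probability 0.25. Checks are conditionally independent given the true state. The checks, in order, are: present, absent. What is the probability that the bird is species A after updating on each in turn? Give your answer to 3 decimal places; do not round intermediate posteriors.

0.873

After 'present': P(species A) = 0.35·0.8500 / (0.35·0.8500 + 0.25·0.1500) ≈ 0.8881
After 'absent': P(species A) = 0.65·0.8881 / (0.65·0.8881 + 0.75·0.1119) ≈ 0.8730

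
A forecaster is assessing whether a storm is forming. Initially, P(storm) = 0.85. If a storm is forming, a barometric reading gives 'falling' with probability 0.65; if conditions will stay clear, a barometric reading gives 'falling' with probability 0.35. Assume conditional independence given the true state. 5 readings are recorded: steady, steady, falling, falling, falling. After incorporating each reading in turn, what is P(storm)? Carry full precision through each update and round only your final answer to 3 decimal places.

0.913

After 'steady': P(storm) = 0.35·0.8500 / (0.35·0.8500 + 0.65·0.1500) ≈ 0.7532
After 'steady': P(storm) = 0.35·0.7532 / (0.35·0.7532 + 0.65·0.2468) ≈ 0.6216
After 'falling': P(storm) = 0.65·0.6216 / (0.65·0.6216 + 0.35·0.3784) ≈ 0.7532
After 'falling': P(storm) = 0.65·0.7532 / (0.65·0.7532 + 0.35·0.2468) ≈ 0.8500
After 'falling': P(storm) = 0.65·0.8500 / (0.65·0.8500 + 0.35·0.1500) ≈ 0.9132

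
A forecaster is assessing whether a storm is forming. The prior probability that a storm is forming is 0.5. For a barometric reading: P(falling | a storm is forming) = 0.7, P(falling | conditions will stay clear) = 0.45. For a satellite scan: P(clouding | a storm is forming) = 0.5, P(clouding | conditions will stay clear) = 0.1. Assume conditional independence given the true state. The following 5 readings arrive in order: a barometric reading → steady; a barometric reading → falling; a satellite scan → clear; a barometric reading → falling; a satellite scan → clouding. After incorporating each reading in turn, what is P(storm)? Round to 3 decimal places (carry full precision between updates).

After a barometric reading='steady': P(storm) = 0.3·0.5000 / (0.3·0.5000 + 0.55·0.5000) ≈ 0.3529
After a barometric reading='falling': P(storm) = 0.7·0.3529 / (0.7·0.3529 + 0.45·0.6471) ≈ 0.4590
After a satellite scan='clear': P(storm) = 0.5·0.4590 / (0.5·0.4590 + 0.9·0.5410) ≈ 0.3204
After a barometric reading='falling': P(storm) = 0.7·0.3204 / (0.7·0.3204 + 0.45·0.6796) ≈ 0.4231
After a satellite scan='clouding': P(storm) = 0.5·0.4231 / (0.5·0.4231 + 0.1·0.5769) ≈ 0.7857

0.786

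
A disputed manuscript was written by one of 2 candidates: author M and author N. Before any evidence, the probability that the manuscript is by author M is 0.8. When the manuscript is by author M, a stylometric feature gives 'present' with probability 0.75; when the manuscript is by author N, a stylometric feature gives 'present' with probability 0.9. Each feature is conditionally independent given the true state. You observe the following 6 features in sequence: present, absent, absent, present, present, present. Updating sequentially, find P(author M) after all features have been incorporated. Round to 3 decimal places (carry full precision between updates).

After 'present': P(author M) = 0.75·0.8000 / (0.75·0.8000 + 0.9·0.2000) ≈ 0.7692
After 'absent': P(author M) = 0.25·0.7692 / (0.25·0.7692 + 0.1·0.2308) ≈ 0.8929
After 'absent': P(author M) = 0.25·0.8929 / (0.25·0.8929 + 0.1·0.1071) ≈ 0.9542
After 'present': P(author M) = 0.75·0.9542 / (0.75·0.9542 + 0.9·0.0458) ≈ 0.9455
After 'present': P(author M) = 0.75·0.9455 / (0.75·0.9455 + 0.9·0.0545) ≈ 0.9353
After 'present': P(author M) = 0.75·0.9353 / (0.75·0.9353 + 0.9·0.0647) ≈ 0.9234

0.923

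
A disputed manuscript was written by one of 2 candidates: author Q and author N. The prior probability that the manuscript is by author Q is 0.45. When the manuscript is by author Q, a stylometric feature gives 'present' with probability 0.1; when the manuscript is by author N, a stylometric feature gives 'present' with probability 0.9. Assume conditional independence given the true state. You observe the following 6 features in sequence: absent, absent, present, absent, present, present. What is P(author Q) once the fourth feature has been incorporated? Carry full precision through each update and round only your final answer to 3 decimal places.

0.985

After 'absent': P(author Q) = 0.9·0.4500 / (0.9·0.4500 + 0.1·0.5500) ≈ 0.8804
After 'absent': P(author Q) = 0.9·0.8804 / (0.9·0.8804 + 0.1·0.1196) ≈ 0.9851
After 'present': P(author Q) = 0.1·0.9851 / (0.1·0.9851 + 0.9·0.0149) ≈ 0.8804
After 'absent': P(author Q) = 0.9·0.8804 / (0.9·0.8804 + 0.1·0.1196) ≈ 0.9851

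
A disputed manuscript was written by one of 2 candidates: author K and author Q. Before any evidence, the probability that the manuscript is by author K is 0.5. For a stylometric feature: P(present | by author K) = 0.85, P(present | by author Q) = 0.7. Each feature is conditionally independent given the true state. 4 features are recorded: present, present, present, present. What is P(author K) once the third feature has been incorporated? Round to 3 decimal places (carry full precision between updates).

After 'present': P(author K) = 0.85·0.5000 / (0.85·0.5000 + 0.7·0.5000) ≈ 0.5484
After 'present': P(author K) = 0.85·0.5484 / (0.85·0.5484 + 0.7·0.4516) ≈ 0.5959
After 'present': P(author K) = 0.85·0.5959 / (0.85·0.5959 + 0.7·0.4041) ≈ 0.6416

0.642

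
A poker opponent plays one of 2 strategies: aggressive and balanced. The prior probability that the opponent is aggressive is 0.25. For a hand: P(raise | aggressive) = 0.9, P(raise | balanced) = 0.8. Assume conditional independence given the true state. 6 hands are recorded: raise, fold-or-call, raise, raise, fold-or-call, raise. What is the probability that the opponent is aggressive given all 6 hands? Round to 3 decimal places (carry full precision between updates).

0.118

After 'raise': P(aggressive) = 0.9·0.2500 / (0.9·0.2500 + 0.8·0.7500) ≈ 0.2727
After 'fold-or-call': P(aggressive) = 0.1·0.2727 / (0.1·0.2727 + 0.2·0.7273) ≈ 0.1579
After 'raise': P(aggressive) = 0.9·0.1579 / (0.9·0.1579 + 0.8·0.8421) ≈ 0.1742
After 'raise': P(aggressive) = 0.9·0.1742 / (0.9·0.1742 + 0.8·0.8258) ≈ 0.1918
After 'fold-or-call': P(aggressive) = 0.1·0.1918 / (0.1·0.1918 + 0.2·0.8082) ≈ 0.1061
After 'raise': P(aggressive) = 0.9·0.1061 / (0.9·0.1061 + 0.8·0.8939) ≈ 0.1178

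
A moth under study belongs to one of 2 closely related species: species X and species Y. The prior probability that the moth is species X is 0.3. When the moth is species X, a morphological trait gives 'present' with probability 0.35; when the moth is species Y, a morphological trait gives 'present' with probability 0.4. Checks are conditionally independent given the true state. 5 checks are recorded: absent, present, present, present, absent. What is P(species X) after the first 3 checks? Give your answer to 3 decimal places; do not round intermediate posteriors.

0.262

After 'absent': P(species X) = 0.65·0.3000 / (0.65·0.3000 + 0.6·0.7000) ≈ 0.3171
After 'present': P(species X) = 0.35·0.3171 / (0.35·0.3171 + 0.4·0.6829) ≈ 0.2889
After 'present': P(species X) = 0.35·0.2889 / (0.35·0.2889 + 0.4·0.7111) ≈ 0.2622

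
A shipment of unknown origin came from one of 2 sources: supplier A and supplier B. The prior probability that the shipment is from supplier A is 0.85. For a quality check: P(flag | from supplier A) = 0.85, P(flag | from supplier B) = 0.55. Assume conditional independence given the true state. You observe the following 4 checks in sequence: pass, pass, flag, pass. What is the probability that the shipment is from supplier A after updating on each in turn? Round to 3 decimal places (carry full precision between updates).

0.245

Each posterior becomes the prior for the next update.
After 'pass': P(supplier A) = 0.15·0.8500 / (0.15·0.8500 + 0.45·0.1500) ≈ 0.6538
After 'pass': P(supplier A) = 0.15·0.6538 / (0.15·0.6538 + 0.45·0.3462) ≈ 0.3864
After 'flag': P(supplier A) = 0.85·0.3864 / (0.85·0.3864 + 0.55·0.6136) ≈ 0.4932
After 'pass': P(supplier A) = 0.15·0.4932 / (0.15·0.4932 + 0.45·0.5068) ≈ 0.2449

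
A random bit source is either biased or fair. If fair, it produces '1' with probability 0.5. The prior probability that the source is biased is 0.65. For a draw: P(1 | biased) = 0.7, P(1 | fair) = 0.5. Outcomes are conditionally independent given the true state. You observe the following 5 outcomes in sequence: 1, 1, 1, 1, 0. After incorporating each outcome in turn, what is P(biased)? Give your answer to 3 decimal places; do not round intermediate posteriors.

After '1': P(biased) = 0.7·0.6500 / (0.7·0.6500 + 0.5·0.3500) ≈ 0.7222
After '1': P(biased) = 0.7·0.7222 / (0.7·0.7222 + 0.5·0.2778) ≈ 0.7845
After '1': P(biased) = 0.7·0.7845 / (0.7·0.7845 + 0.5·0.2155) ≈ 0.8360
After '1': P(biased) = 0.7·0.8360 / (0.7·0.8360 + 0.5·0.1640) ≈ 0.8771
After '0': P(biased) = 0.3·0.8771 / (0.3·0.8771 + 0.5·0.1229) ≈ 0.8106

0.811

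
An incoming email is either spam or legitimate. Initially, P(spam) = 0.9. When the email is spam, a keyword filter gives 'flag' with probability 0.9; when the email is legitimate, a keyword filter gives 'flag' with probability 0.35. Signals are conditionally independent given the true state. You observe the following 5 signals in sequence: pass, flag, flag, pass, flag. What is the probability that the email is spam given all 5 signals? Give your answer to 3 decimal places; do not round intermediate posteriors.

After 'pass': P(spam) = 0.1·0.9000 / (0.1·0.9000 + 0.65·0.1000) ≈ 0.5806
After 'flag': P(spam) = 0.9·0.5806 / (0.9·0.5806 + 0.35·0.4194) ≈ 0.7807
After 'flag': P(spam) = 0.9·0.7807 / (0.9·0.7807 + 0.35·0.2193) ≈ 0.9015
After 'pass': P(spam) = 0.1·0.9015 / (0.1·0.9015 + 0.65·0.0985) ≈ 0.5848
After 'flag': P(spam) = 0.9·0.5848 / (0.9·0.5848 + 0.35·0.4152) ≈ 0.7836

0.784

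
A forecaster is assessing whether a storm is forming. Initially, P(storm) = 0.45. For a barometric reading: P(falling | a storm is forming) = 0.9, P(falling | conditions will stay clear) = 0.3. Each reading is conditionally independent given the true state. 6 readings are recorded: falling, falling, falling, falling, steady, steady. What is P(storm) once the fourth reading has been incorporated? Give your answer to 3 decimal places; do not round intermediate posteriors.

0.985

After 'falling': P(storm) = 0.9·0.4500 / (0.9·0.4500 + 0.3·0.5500) ≈ 0.7105
After 'falling': P(storm) = 0.9·0.7105 / (0.9·0.7105 + 0.3·0.2895) ≈ 0.8804
After 'falling': P(storm) = 0.9·0.8804 / (0.9·0.8804 + 0.3·0.1196) ≈ 0.9567
After 'falling': P(storm) = 0.9·0.9567 / (0.9·0.9567 + 0.3·0.0433) ≈ 0.9851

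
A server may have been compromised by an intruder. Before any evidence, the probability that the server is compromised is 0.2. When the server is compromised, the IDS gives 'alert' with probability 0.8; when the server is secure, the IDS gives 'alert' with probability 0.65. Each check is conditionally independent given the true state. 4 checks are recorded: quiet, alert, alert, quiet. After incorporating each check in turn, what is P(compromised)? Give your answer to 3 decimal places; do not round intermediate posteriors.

0.110

Apply Bayes' rule sequentially, carrying P(compromised) forward.
After 'quiet': P(compromised) = 0.2·0.2000 / (0.2·0.2000 + 0.35·0.8000) ≈ 0.1250
After 'alert': P(compromised) = 0.8·0.1250 / (0.8·0.1250 + 0.65·0.8750) ≈ 0.1495
After 'alert': P(compromised) = 0.8·0.1495 / (0.8·0.1495 + 0.65·0.8505) ≈ 0.1779
After 'quiet': P(compromised) = 0.2·0.1779 / (0.2·0.1779 + 0.35·0.8221) ≈ 0.1100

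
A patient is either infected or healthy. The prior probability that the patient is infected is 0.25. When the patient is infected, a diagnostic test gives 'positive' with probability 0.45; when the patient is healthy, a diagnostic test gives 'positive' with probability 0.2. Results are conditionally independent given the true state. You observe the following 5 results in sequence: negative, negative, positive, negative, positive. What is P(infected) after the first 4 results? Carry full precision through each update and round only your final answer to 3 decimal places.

0.196

After 'negative': P(infected) = 0.55·0.2500 / (0.55·0.2500 + 0.8·0.7500) ≈ 0.1864
After 'negative': P(infected) = 0.55·0.1864 / (0.55·0.1864 + 0.8·0.8136) ≈ 0.1361
After 'positive': P(infected) = 0.45·0.1361 / (0.45·0.1361 + 0.2·0.8639) ≈ 0.2617
After 'negative': P(infected) = 0.55·0.2617 / (0.55·0.2617 + 0.8·0.7383) ≈ 0.1960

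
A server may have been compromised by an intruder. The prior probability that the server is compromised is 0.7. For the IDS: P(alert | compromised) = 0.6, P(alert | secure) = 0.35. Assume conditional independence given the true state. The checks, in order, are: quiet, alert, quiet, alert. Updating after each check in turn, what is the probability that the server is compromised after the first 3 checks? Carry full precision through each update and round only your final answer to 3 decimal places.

Apply Bayes' rule sequentially, carrying P(compromised) forward.
After 'quiet': P(compromised) = 0.4·0.7000 / (0.4·0.7000 + 0.65·0.3000) ≈ 0.5895
After 'alert': P(compromised) = 0.6·0.5895 / (0.6·0.5895 + 0.35·0.4105) ≈ 0.7111
After 'quiet': P(compromised) = 0.4·0.7111 / (0.4·0.7111 + 0.65·0.2889) ≈ 0.6024

0.602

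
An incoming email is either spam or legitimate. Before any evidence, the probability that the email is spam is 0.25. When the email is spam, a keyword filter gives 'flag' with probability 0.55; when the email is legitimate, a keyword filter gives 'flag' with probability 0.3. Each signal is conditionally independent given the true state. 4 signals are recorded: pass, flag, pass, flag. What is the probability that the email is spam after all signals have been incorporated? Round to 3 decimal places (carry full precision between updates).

After 'pass': P(spam) = 0.45·0.2500 / (0.45·0.2500 + 0.7·0.7500) ≈ 0.1765
After 'flag': P(spam) = 0.55·0.1765 / (0.55·0.1765 + 0.3·0.8235) ≈ 0.2821
After 'pass': P(spam) = 0.45·0.2821 / (0.45·0.2821 + 0.7·0.7179) ≈ 0.2016
After 'flag': P(spam) = 0.55·0.2016 / (0.55·0.2016 + 0.3·0.7984) ≈ 0.3165

0.316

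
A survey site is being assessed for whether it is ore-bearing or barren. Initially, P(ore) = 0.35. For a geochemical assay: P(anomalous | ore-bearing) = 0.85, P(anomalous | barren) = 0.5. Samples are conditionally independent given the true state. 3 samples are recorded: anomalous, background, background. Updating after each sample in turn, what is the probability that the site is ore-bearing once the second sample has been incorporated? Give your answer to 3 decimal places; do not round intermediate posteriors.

0.215

Each posterior becomes the prior for the next update.
After 'anomalous': P(ore) = 0.85·0.3500 / (0.85·0.3500 + 0.5·0.6500) ≈ 0.4779
After 'background': P(ore) = 0.15·0.4779 / (0.15·0.4779 + 0.5·0.5221) ≈ 0.2154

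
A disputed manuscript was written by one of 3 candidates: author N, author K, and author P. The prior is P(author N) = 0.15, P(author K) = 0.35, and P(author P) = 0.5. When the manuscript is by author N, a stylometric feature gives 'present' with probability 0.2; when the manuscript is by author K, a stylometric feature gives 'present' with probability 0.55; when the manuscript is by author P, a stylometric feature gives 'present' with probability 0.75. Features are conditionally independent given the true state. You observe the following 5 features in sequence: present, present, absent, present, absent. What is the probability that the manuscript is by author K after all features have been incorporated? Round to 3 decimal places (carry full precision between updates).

0.458

Apply Bayes' rule sequentially, carrying P(author K) forward.
After 'present': normaliser = 0.2·0.1500 + 0.55·0.3500 + 0.75·0.5000; P(author N) ≈ 0.0502, P(author K) ≈ 0.3222, P(author P) ≈ 0.6276
After 'present': normaliser = 0.2·0.0502 + 0.55·0.3222 + 0.75·0.6276; P(author N) ≈ 0.0153, P(author K) ≈ 0.2693, P(author P) ≈ 0.7154
After 'absent': normaliser = 0.8·0.0153 + 0.45·0.2693 + 0.25·0.7154; P(author N) ≈ 0.0391, P(author K) ≈ 0.3881, P(author P) ≈ 0.5728
After 'present': normaliser = 0.2·0.0391 + 0.55·0.3881 + 0.75·0.5728; P(author N) ≈ 0.0120, P(author K) ≈ 0.3280, P(author P) ≈ 0.6600
After 'absent': normaliser = 0.8·0.0120 + 0.45·0.3280 + 0.25·0.6600; P(author N) ≈ 0.0298, P(author K) ≈ 0.4581, P(author P) ≈ 0.5121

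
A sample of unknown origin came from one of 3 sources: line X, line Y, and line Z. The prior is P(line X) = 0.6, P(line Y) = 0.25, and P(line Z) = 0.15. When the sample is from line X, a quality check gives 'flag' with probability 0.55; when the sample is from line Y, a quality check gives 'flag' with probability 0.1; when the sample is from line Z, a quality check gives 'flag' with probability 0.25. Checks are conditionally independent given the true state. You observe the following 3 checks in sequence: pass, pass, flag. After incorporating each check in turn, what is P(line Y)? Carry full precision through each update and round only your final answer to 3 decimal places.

Apply Bayes' rule sequentially, carrying P(line Y) forward.
After 'pass': normaliser = 0.45·0.6000 + 0.9·0.2500 + 0.75·0.1500; P(line X) ≈ 0.4444, P(line Y) ≈ 0.3704, P(line Z) ≈ 0.1852
After 'pass': normaliser = 0.45·0.4444 + 0.9·0.3704 + 0.75·0.1852; P(line X) ≈ 0.2975, P(line Y) ≈ 0.4959, P(line Z) ≈ 0.2066
After 'flag': normaliser = 0.55·0.2975 + 0.1·0.4959 + 0.25·0.2066; P(line X) ≈ 0.6178, P(line Y) ≈ 0.1872, P(line Z) ≈ 0.1950

0.187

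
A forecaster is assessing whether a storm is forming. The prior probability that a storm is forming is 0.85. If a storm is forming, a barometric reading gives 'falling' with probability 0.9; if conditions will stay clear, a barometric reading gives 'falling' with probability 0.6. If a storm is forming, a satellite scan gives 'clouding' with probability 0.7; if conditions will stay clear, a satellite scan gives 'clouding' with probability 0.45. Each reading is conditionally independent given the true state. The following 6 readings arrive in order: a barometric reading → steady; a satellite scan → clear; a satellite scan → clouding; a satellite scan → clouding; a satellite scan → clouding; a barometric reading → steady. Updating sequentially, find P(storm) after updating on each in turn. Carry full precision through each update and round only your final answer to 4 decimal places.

Apply Bayes' rule sequentially, carrying P(storm) forward.
After a barometric reading='steady': P(storm) = 0.1·0.8500 / (0.1·0.8500 + 0.4·0.1500) ≈ 0.5862
After a satellite scan='clear': P(storm) = 0.3·0.5862 / (0.3·0.5862 + 0.55·0.4138) ≈ 0.4359
After a satellite scan='clouding': P(storm) = 0.7·0.4359 / (0.7·0.4359 + 0.45·0.5641) ≈ 0.5459
After a satellite scan='clouding': P(storm) = 0.7·0.5459 / (0.7·0.5459 + 0.45·0.4541) ≈ 0.6515
After a satellite scan='clouding': P(storm) = 0.7·0.6515 / (0.7·0.6515 + 0.45·0.3485) ≈ 0.7442
After a barometric reading='steady': P(storm) = 0.1·0.7442 / (0.1·0.7442 + 0.4·0.2558) ≈ 0.4210

0.4210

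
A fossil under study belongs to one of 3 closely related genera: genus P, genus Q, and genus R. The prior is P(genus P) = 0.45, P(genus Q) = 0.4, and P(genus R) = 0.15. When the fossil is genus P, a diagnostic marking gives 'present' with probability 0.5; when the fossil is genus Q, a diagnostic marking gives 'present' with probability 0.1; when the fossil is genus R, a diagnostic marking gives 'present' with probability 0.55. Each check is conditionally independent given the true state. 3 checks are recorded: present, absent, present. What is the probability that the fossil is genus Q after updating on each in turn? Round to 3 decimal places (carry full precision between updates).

0.045

After 'present': normaliser = 0.5·0.4500 + 0.1·0.4000 + 0.55·0.1500; P(genus P) ≈ 0.6475, P(genus Q) ≈ 0.1151, P(genus R) ≈ 0.2374
After 'absent': normaliser = 0.5·0.6475 + 0.9·0.1151 + 0.45·0.2374; P(genus P) ≈ 0.6061, P(genus Q) ≈ 0.1939, P(genus R) ≈ 0.2000
After 'present': normaliser = 0.5·0.6061 + 0.1·0.1939 + 0.55·0.2000; P(genus P) ≈ 0.7008, P(genus Q) ≈ 0.0448, P(genus R) ≈ 0.2544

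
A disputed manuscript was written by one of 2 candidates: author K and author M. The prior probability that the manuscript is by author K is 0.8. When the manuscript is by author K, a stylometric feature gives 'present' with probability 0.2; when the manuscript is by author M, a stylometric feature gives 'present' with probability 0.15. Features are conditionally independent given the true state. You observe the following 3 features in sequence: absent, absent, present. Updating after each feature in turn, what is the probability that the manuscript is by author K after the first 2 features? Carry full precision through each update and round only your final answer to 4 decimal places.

After 'absent': P(author K) = 0.8·0.8000 / (0.8·0.8000 + 0.85·0.2000) ≈ 0.7901
After 'absent': P(author K) = 0.8·0.7901 / (0.8·0.7901 + 0.85·0.2099) ≈ 0.7799

0.7799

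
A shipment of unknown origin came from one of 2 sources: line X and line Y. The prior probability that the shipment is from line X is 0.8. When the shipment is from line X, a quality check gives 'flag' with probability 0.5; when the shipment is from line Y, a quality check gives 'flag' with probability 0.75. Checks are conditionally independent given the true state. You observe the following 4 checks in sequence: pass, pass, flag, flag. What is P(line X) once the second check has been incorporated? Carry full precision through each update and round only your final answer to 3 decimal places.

After 'pass': P(line X) = 0.5·0.8000 / (0.5·0.8000 + 0.25·0.2000) ≈ 0.8889
After 'pass': P(line X) = 0.5·0.8889 / (0.5·0.8889 + 0.25·0.1111) ≈ 0.9412

0.941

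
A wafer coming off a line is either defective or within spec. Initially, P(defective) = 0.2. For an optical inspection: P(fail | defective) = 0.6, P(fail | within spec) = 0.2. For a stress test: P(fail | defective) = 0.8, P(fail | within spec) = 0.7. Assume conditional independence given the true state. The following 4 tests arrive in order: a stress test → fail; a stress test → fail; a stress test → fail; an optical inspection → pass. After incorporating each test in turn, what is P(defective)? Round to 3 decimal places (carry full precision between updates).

0.157

After a stress test='fail': P(defective) = 0.8·0.2000 / (0.8·0.2000 + 0.7·0.8000) ≈ 0.2222
After a stress test='fail': P(defective) = 0.8·0.2222 / (0.8·0.2222 + 0.7·0.7778) ≈ 0.2462
After a stress test='fail': P(defective) = 0.8·0.2462 / (0.8·0.2462 + 0.7·0.7538) ≈ 0.2718
After an optical inspection='pass': P(defective) = 0.4·0.2718 / (0.4·0.2718 + 0.8·0.7282) ≈ 0.1572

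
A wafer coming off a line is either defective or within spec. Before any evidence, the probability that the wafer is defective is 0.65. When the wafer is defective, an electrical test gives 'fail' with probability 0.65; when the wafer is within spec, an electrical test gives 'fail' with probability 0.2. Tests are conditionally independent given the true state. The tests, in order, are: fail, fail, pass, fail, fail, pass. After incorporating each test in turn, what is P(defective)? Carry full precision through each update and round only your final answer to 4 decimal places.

Each posterior becomes the prior for the next update.
After 'fail': P(defective) = 0.65·0.6500 / (0.65·0.6500 + 0.2·0.3500) ≈ 0.8579
After 'fail': P(defective) = 0.65·0.8579 / (0.65·0.8579 + 0.2·0.1421) ≈ 0.9515
After 'pass': P(defective) = 0.35·0.9515 / (0.35·0.9515 + 0.8·0.0485) ≈ 0.8956
After 'fail': P(defective) = 0.65·0.8956 / (0.65·0.8956 + 0.2·0.1044) ≈ 0.9654
After 'fail': P(defective) = 0.65·0.9654 / (0.65·0.9654 + 0.2·0.0346) ≈ 0.9891
After 'pass': P(defective) = 0.35·0.9891 / (0.35·0.9891 + 0.8·0.0109) ≈ 0.9754

0.9754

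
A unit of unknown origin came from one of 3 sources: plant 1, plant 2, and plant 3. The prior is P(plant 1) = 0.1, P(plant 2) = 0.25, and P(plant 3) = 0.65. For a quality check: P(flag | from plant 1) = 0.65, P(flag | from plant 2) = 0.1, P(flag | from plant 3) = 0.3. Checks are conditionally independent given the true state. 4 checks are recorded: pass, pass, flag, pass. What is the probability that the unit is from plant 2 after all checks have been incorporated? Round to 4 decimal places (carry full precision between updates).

0.2073

After 'pass': normaliser = 0.35·0.1000 + 0.9·0.2500 + 0.7·0.6500; P(plant 1) ≈ 0.0490, P(plant 2) ≈ 0.3147, P(plant 3) ≈ 0.6364
After 'pass': normaliser = 0.35·0.0490 + 0.9·0.3147 + 0.7·0.6364; P(plant 1) ≈ 0.0230, P(plant 2) ≈ 0.3797, P(plant 3) ≈ 0.5973
After 'flag': normaliser = 0.65·0.0230 + 0.1·0.3797 + 0.3·0.5973; P(plant 1) ≈ 0.0643, P(plant 2) ≈ 0.1636, P(plant 3) ≈ 0.7720
After 'pass': normaliser = 0.35·0.0643 + 0.9·0.1636 + 0.7·0.7720; P(plant 1) ≈ 0.0317, P(plant 2) ≈ 0.2073, P(plant 3) ≈ 0.7609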